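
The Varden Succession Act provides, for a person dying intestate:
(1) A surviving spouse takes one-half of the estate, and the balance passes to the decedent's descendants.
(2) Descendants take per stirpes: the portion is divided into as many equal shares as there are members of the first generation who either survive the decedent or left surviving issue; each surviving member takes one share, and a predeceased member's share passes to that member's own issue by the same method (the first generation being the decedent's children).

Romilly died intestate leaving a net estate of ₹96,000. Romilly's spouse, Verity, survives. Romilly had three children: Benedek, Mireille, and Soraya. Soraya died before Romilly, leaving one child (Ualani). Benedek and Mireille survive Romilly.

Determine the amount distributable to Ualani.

Verity takes one-half of ₹96,000 = ₹48,000. The remaining ₹48,000 passes to the descendants.
The descendants' portion (₹48,000) is divided into 3 shares of ₹16,000: Benedek and Mireille each take ₹16,000; Soraya's ₹16,000 share passes to Soraya's issue.
Soraya's share (₹16,000) passes entirely to Ualani.

Ualani receives ₹16,000.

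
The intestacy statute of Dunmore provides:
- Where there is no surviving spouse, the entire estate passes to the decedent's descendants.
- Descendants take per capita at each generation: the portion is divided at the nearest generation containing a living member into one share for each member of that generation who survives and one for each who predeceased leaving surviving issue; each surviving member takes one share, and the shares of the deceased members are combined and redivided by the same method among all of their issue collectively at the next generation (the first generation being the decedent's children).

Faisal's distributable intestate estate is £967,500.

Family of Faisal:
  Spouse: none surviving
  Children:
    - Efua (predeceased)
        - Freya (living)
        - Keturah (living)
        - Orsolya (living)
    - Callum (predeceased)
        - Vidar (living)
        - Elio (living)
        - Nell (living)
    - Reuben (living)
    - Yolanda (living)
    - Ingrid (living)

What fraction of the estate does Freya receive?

The entire £967,500 passes to the descendants.
That amount (£967,500) is divided at the children's generation into 5 shares of £193,500. Reuben, Yolanda, and Ingrid each take £193,500. The 2 shares of the deceased (Efua and Callum) are combined into a pool of £387,000.
That pool (£387,000) is divided at the grandchildren's generation equally among Freya, Keturah, Orsolya, Vidar, Elio, and Nell: £64,500 each.

Freya receives 1/15 of the estate.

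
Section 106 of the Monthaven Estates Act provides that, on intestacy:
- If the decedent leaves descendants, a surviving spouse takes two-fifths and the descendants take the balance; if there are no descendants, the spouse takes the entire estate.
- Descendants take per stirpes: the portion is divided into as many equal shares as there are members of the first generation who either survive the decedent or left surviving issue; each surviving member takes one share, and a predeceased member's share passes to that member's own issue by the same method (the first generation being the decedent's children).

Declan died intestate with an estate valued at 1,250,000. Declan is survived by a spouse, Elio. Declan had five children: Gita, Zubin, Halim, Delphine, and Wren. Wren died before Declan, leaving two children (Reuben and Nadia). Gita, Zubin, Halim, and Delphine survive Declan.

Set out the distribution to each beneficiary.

Elio: 500,000; Gita: 150,000; Zubin: 150,000; Halim: 150,000; Delphine: 150,000; Reuben: 75,000; Nadia: 75,000

Elio takes two-fifths of 1,250,000 = 500,000. The remaining 750,000 passes to the descendants.
The descendants' portion (750,000) is divided into 5 shares of 150,000: Gita, Zubin, Halim, and Delphine each take 150,000; Wren's 150,000 share passes to Wren's issue.
Wren's share (150,000) is divided into 2 shares of 75,000: Reuben and Nadia each take 75,000.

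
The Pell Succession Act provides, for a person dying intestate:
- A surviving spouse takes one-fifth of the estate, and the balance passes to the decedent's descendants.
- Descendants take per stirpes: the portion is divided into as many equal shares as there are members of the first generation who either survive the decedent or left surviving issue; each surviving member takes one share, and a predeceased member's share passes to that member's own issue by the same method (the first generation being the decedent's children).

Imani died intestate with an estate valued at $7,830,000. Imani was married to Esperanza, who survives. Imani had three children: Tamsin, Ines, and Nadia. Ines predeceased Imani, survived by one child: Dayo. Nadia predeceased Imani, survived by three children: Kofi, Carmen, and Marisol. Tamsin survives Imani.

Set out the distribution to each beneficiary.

Esperanza takes one-fifth of $7,830,000 = $1,566,000. The remaining $6,264,000 passes to the descendants.
The descendants' portion ($6,264,000) is divided into 3 shares of $2,088,000: Tamsin takes $2,088,000; Ines's $2,088,000 share passes to Ines's issue; Nadia's $2,088,000 share passes to Nadia's issue.
Ines's share ($2,088,000) passes entirely to Dayo.
Nadia's share ($2,088,000) is divided into 3 shares of $696,000: Kofi, Carmen, and Marisol each take $696,000.

Esperanza: $1,566,000; Tamsin: $2,088,000; Dayo: $2,088,000; Kofi: $696,000; Carmen: $696,000; Marisol: $696,000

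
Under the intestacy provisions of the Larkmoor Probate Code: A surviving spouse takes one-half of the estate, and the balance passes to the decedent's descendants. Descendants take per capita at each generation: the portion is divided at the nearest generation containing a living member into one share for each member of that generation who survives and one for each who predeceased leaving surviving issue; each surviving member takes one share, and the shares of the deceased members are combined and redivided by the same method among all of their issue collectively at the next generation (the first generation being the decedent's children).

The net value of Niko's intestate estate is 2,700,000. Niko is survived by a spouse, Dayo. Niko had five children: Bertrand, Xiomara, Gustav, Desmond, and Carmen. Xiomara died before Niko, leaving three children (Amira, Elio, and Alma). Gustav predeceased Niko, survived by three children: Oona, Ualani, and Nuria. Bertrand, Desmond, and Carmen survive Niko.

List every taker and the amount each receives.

Dayo: 1,350,000; Bertrand: 270,000; Amira: 90,000; Elio: 90,000; Alma: 90,000; Oona: 90,000; Ualani: 90,000; Nuria: 90,000; Desmond: 270,000; Carmen: 270,000

Dayo takes one-half of 2,700,000 = 1,350,000. The remaining 1,350,000 passes to the descendants.
The descendants' portion (1,350,000) is divided at the children's generation into 5 shares of 270,000. Bertrand, Desmond, and Carmen each take 270,000. The 2 shares of the deceased (Xiomara and Gustav) are combined into a pool of 540,000.
That pool (540,000) is divided at the grandchildren's generation equally among Amira, Elio, Alma, Oona, Ualani, and Nuria: 90,000 each.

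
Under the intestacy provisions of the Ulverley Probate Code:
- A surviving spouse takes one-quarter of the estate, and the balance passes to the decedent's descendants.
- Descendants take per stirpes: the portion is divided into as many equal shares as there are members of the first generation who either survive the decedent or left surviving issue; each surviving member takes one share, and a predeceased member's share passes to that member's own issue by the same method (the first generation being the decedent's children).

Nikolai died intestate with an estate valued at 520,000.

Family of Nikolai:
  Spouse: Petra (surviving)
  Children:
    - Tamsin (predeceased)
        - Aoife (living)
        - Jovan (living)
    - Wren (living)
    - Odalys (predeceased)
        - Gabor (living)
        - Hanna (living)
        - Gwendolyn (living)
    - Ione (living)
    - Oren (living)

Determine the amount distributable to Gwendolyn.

Petra takes one-quarter of 520,000 = 130,000. The remaining 390,000 passes to the descendants.
The descendants' portion (390,000) is divided into 5 shares of 78,000: Wren, Ione, and Oren each take 78,000; Tamsin's 78,000 share passes to Tamsin's issue; Odalys's 78,000 share passes to Odalys's issue.
Tamsin's share (78,000) is divided into 2 shares of 39,000: Aoife and Jovan each take 39,000.
Odalys's share (78,000) is divided into 3 shares of 26,000: Gabor, Hanna, and Gwendolyn each take 26,000.

Gwendolyn receives 26,000.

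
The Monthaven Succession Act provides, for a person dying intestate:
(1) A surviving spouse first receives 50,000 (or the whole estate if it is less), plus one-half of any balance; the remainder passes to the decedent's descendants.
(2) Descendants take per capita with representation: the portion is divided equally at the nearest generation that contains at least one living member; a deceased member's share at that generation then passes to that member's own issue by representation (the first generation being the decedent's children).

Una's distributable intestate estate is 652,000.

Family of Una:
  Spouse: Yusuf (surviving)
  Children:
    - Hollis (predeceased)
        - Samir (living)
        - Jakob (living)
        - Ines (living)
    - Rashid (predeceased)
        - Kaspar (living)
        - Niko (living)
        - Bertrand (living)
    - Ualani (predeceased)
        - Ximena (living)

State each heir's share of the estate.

Yusuf first takes 50,000, leaving a balance of 602,000. Yusuf then takes one-half of the balance (301,000), for a total of 351,000. The remaining 301,000 passes to the descendants.
No child survives, so the initial division is made at the grandchildren's generation.
The descendants' portion (301,000) is divided into 7 shares of 43,000: Samir, Jakob, Ines, Kaspar, Niko, Bertrand, and Ximena each take 43,000.

Yusuf: 351,000; Samir: 43,000; Jakob: 43,000; Ines: 43,000; Kaspar: 43,000; Niko: 43,000; Bertrand: 43,000; Ximena: 43,000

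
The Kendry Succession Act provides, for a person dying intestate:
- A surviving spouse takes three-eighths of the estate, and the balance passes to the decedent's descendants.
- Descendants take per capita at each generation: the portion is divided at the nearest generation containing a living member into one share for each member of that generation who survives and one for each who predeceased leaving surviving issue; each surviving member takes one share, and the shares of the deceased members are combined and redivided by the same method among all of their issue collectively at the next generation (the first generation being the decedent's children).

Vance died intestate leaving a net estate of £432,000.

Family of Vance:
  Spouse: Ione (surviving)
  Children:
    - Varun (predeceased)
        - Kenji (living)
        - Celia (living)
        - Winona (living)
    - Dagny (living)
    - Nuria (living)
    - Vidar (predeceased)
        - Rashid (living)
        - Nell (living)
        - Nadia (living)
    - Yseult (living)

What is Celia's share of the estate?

Ione takes three-eighths of £432,000 = £162,000. The remaining £270,000 passes to the descendants.
The descendants' portion (£270,000) is divided at the children's generation into 5 shares of £54,000. Dagny, Nuria, and Yseult each take £54,000. The 2 shares of the deceased (Varun and Vidar) are combined into a pool of £108,000.
That pool (£108,000) is divided at the grandchildren's generation equally among Kenji, Celia, Winona, Rashid, Nell, and Nadia: £18,000 each.

Celia receives £18,000.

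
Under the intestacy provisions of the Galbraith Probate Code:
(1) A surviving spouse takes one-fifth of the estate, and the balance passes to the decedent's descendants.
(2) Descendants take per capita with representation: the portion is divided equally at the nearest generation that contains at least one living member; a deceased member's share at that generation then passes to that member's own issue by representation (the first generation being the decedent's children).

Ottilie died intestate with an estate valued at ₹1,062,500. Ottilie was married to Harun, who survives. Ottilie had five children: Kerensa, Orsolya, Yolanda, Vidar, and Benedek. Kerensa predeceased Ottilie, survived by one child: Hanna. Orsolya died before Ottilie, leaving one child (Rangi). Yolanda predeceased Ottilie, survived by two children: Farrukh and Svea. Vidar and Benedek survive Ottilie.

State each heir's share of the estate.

Harun takes one-fifth of ₹1,062,500 = ₹212,500. The remaining ₹850,000 passes to the descendants.
The descendants' portion (₹850,000) is divided into 5 shares of ₹170,000: Vidar and Benedek each take ₹170,000; Kerensa's ₹170,000 share passes to Kerensa's issue; Orsolya's ₹170,000 share passes to Orsolya's issue; Yolanda's ₹170,000 share passes to Yolanda's issue.
Kerensa's share (₹170,000) passes entirely to Hanna.
Orsolya's share (₹170,000) passes entirely to Rangi.
Yolanda's share (₹170,000) is divided into 2 shares of ₹85,000: Farrukh and Svea each take ₹85,000.

Harun: ₹212,500; Hanna: ₹170,000; Rangi: ₹170,000; Farrukh: ₹85,000; Svea: ₹85,000; Vidar: ₹170,000; Benedek: ₹170,000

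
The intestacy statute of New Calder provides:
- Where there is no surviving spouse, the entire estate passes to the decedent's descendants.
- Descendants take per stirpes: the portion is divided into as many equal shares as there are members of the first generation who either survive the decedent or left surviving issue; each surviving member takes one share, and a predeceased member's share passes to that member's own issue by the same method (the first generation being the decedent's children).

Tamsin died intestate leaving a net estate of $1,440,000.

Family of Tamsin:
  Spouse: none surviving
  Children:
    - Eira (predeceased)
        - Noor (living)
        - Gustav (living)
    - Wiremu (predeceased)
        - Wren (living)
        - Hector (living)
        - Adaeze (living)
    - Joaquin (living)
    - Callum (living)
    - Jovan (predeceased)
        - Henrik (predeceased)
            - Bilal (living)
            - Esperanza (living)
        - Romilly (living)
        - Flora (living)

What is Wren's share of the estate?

The entire $1,440,000 passes to the descendants.
That amount ($1,440,000) is divided into 5 shares of $288,000: Joaquin and Callum each take $288,000; Eira's $288,000 share passes to Eira's issue; Wiremu's $288,000 share passes to Wiremu's issue; Jovan's $288,000 share passes to Jovan's issue.
Eira's share ($288,000) is divided into 2 shares of $144,000: Noor and Gustav each take $144,000.
Wiremu's share ($288,000) is divided into 3 shares of $96,000: Wren, Hector, and Adaeze each take $96,000.
Jovan's share ($288,000) is divided into 3 shares of $96,000: Romilly and Flora each take $96,000; Henrik's $96,000 share passes to Henrik's issue.
Henrik's share ($96,000) is divided into 2 shares of $48,000: Bilal and Esperanza each take $48,000.

Wren receives $96,000.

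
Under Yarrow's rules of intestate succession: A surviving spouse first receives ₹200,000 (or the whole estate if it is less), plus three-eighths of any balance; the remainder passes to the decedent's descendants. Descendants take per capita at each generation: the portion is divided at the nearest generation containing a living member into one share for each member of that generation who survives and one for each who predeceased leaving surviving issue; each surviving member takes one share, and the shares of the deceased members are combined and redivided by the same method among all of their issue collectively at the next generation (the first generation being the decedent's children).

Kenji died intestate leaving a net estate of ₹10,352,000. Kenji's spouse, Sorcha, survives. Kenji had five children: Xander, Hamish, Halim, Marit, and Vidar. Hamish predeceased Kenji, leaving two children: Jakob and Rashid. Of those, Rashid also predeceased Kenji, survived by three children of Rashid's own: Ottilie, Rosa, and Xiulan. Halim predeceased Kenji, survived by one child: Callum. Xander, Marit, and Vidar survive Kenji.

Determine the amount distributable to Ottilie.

Ottilie receives ₹282,000.

Sorcha first takes ₹200,000, leaving a balance of ₹10,152,000. Sorcha then takes three-eighths of the balance (₹3,807,000), for a total of ₹4,007,000. The remaining ₹6,345,000 passes to the descendants.
The descendants' portion (₹6,345,000) is divided at the children's generation into 5 shares of ₹1,269,000. Xander, Marit, and Vidar each take ₹1,269,000. The 2 shares of the deceased (Hamish and Halim) are combined into a pool of ₹2,538,000.
That pool (₹2,538,000) is divided at the grandchildren's generation into 3 shares of ₹846,000. Jakob and Callum each take ₹846,000. The remaining share for the deceased Rashid (₹846,000) is carried to the next generation.
That pool (₹846,000) is divided at the great-grandchildren's generation equally among Ottilie, Rosa, and Xiulan: ₹282,000 each.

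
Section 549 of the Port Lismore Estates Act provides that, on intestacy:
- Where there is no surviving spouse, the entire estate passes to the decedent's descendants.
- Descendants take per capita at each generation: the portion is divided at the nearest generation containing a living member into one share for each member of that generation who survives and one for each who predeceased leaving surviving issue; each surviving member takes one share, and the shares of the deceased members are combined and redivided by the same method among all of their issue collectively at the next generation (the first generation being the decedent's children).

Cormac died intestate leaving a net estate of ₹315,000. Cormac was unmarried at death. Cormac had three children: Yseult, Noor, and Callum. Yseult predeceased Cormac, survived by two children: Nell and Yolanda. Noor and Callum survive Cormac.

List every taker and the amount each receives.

The entire ₹315,000 passes to the descendants.
That amount (₹315,000) is divided at the children's generation into 3 shares of ₹105,000. Noor and Callum each take ₹105,000. The remaining share for the deceased Yseult (₹105,000) is carried to the next generation.
That pool (₹105,000) is divided at the grandchildren's generation equally among Nell and Yolanda: ₹52,500 each.

Nell: ₹52,500; Yolanda: ₹52,500; Noor: ₹105,000; Callum: ₹105,000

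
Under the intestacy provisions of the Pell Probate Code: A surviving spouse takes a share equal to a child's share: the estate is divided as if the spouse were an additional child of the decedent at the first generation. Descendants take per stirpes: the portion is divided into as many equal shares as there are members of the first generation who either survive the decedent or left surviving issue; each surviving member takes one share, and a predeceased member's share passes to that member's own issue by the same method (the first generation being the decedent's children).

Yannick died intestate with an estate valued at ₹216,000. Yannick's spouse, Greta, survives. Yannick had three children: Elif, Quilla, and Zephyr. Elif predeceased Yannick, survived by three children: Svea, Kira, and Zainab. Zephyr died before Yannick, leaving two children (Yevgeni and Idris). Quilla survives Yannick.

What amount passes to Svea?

The spouse counts as an additional share at the children's level, so there are 4 primary shares of ₹54,000. Greta takes one such share (₹54,000).
The children's combined portion (₹162,000) is divided into 3 shares of ₹54,000: Quilla takes ₹54,000; Elif's ₹54,000 share passes to Elif's issue; Zephyr's ₹54,000 share passes to Zephyr's issue.
Elif's share (₹54,000) is divided into 3 shares of ₹18,000: Svea, Kira, and Zainab each take ₹18,000.
Zephyr's share (₹54,000) is divided into 2 shares of ₹27,000: Yevgeni and Idris each take ₹27,000.

Svea receives ₹18,000.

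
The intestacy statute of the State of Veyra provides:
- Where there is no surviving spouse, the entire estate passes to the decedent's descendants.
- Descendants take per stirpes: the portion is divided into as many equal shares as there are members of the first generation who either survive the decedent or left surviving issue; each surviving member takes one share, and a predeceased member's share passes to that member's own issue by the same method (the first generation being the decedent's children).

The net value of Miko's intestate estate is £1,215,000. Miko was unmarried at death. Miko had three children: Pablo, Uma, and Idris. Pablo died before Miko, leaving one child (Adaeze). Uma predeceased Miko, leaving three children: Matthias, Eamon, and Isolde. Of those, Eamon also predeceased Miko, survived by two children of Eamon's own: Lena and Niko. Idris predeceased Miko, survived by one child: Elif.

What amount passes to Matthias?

Matthias receives £135,000.

The entire £1,215,000 passes to the descendants.
That amount (£1,215,000) is divided into 3 shares of £405,000: Pablo's £405,000 share passes to Pablo's issue; Uma's £405,000 share passes to Uma's issue; Idris's £405,000 share passes to Idris's issue.
Pablo's share (£405,000) passes entirely to Adaeze.
Uma's share (£405,000) is divided into 3 shares of £135,000: Matthias and Isolde each take £135,000; Eamon's £135,000 share passes to Eamon's issue.
Eamon's share (£135,000) is divided into 2 shares of £67,500: Lena and Niko each take £67,500.
Idris's share (£405,000) passes entirely to Elif.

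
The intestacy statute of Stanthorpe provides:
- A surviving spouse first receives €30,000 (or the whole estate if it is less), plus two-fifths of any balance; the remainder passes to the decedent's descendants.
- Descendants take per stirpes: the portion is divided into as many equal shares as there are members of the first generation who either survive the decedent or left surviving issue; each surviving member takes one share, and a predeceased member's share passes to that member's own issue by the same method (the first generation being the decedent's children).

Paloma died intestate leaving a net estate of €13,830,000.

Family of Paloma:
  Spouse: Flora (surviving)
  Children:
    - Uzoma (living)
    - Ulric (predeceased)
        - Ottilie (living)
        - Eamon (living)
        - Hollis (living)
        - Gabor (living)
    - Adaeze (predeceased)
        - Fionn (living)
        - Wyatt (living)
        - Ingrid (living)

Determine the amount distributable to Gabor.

Flora first takes €30,000, leaving a balance of €13,800,000. Flora then takes two-fifths of the balance (€5,520,000), for a total of €5,550,000. The remaining €8,280,000 passes to the descendants.
The descendants' portion (€8,280,000) is divided into 3 shares of €2,760,000: Uzoma takes €2,760,000; Ulric's €2,760,000 share passes to Ulric's issue; Adaeze's €2,760,000 share passes to Adaeze's issue.
Ulric's share (€2,760,000) is divided into 4 shares of €690,000: Ottilie, Eamon, Hollis, and Gabor each take €690,000.
Adaeze's share (€2,760,000) is divided into 3 shares of €920,000: Fionn, Wyatt, and Ingrid each take €920,000.

Gabor receives €690,000.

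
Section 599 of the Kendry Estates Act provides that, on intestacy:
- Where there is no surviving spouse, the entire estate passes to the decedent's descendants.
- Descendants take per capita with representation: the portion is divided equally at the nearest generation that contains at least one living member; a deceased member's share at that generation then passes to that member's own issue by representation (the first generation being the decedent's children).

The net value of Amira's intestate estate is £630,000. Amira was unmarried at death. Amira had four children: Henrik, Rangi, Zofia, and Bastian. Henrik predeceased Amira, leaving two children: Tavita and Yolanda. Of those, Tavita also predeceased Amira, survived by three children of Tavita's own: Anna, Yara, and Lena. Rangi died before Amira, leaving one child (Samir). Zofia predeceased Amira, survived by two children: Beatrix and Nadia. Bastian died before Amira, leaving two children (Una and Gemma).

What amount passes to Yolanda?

The entire £630,000 passes to the descendants.
No child survives, so the initial division is made at the grandchildren's generation.
That amount (£630,000) is divided into 7 shares of £90,000: Yolanda, Samir, Beatrix, Nadia, Una, and Gemma each take £90,000; Tavita's £90,000 share passes to Tavita's issue.
Tavita's share (£90,000) is divided into 3 shares of £30,000: Anna, Yara, and Lena each take £30,000.

Yolanda receives £90,000.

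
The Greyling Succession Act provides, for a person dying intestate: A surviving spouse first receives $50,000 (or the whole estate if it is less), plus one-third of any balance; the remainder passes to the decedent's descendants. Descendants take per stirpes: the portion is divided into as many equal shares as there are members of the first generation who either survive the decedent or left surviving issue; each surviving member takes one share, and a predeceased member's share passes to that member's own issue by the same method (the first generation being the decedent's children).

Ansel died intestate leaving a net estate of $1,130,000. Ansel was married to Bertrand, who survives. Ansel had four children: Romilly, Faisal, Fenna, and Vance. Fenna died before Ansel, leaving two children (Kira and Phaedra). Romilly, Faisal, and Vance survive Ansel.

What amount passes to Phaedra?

Bertrand first takes $50,000, leaving a balance of $1,080,000. Bertrand then takes one-third of the balance ($360,000), for a total of $410,000. The remaining $720,000 passes to the descendants.
The descendants' portion ($720,000) is divided into 4 shares of $180,000: Romilly, Faisal, and Vance each take $180,000; Fenna's $180,000 share passes to Fenna's issue.
Fenna's share ($180,000) is divided into 2 shares of $90,000: Kira and Phaedra each take $90,000.

Phaedra receives $90,000.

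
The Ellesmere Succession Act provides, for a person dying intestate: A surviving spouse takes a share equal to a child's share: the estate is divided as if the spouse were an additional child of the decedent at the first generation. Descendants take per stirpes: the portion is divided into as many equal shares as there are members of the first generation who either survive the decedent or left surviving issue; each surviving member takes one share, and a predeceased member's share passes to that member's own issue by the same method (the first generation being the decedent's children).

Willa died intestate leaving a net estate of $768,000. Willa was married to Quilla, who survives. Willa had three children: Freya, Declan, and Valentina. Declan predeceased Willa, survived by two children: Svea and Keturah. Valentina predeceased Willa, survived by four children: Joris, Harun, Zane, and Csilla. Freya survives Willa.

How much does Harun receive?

The spouse counts as an additional share at the children's level, so there are 4 primary shares of $192,000. Quilla takes one such share ($192,000).
The children's combined portion ($576,000) is divided into 3 shares of $192,000: Freya takes $192,000; Declan's $192,000 share passes to Declan's issue; Valentina's $192,000 share passes to Valentina's issue.
Declan's share ($192,000) is divided into 2 shares of $96,000: Svea and Keturah each take $96,000.
Valentina's share ($192,000) is divided into 4 shares of $48,000: Joris, Harun, Zane, and Csilla each take $48,000.

Harun receives $48,000.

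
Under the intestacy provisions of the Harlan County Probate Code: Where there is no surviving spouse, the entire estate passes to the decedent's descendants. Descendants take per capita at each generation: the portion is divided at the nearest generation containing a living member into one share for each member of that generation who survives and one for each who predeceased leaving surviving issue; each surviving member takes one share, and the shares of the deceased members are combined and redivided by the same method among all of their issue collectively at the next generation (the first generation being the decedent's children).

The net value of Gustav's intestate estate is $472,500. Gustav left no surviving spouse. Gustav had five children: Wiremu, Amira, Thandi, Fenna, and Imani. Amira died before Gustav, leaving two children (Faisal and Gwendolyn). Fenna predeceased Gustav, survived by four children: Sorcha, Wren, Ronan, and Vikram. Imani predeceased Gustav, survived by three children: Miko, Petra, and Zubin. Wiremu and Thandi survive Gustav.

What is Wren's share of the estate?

Wren receives $31,500.

The entire $472,500 passes to the descendants.
That amount ($472,500) is divided at the children's generation into 5 shares of $94,500. Wiremu and Thandi each take $94,500. The 3 shares of the deceased (Amira, Fenna, and Imani) are combined into a pool of $283,500.
That pool ($283,500) is divided at the grandchildren's generation equally among Faisal, Gwendolyn, Sorcha, Wren, Ronan, Vikram, Miko, Petra, and Zubin: $31,500 each.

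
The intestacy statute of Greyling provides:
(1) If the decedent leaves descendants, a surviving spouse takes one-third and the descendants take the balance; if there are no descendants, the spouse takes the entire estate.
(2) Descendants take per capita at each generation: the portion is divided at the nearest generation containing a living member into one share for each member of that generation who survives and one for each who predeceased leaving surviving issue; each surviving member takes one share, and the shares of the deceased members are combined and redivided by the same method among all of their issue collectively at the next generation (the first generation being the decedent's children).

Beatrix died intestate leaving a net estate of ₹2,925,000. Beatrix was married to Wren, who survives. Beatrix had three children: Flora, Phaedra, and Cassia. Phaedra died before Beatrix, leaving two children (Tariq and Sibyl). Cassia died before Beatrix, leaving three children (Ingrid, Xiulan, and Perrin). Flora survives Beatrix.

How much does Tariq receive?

Tariq receives ₹260,000.

Wren takes one-third of ₹2,925,000 = ₹975,000. The remaining ₹1,950,000 passes to the descendants.
The descendants' portion (₹1,950,000) is divided at the children's generation into 3 shares of ₹650,000. Flora takes ₹650,000. The 2 shares of the deceased (Phaedra and Cassia) are combined into a pool of ₹1,300,000.
That pool (₹1,300,000) is divided at the grandchildren's generation equally among Tariq, Sibyl, Ingrid, Xiulan, and Perrin: ₹260,000 each.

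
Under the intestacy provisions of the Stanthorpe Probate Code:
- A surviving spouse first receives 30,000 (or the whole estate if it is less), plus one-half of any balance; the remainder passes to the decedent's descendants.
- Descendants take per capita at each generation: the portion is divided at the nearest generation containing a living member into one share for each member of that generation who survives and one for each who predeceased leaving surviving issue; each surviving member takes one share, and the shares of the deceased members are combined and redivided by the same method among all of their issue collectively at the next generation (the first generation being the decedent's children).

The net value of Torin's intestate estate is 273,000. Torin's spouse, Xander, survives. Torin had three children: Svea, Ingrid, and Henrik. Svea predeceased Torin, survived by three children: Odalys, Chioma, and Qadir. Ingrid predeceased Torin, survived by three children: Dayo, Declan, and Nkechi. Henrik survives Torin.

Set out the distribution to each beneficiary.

Xander: 151,500; Odalys: 13,500; Chioma: 13,500; Qadir: 13,500; Dayo: 13,500; Declan: 13,500; Nkechi: 13,500; Henrik: 40,500

Xander first takes 30,000, leaving a balance of 243,000. Xander then takes one-half of the balance (121,500), for a total of 151,500. The remaining 121,500 passes to the descendants.
The descendants' portion (121,500) is divided at the children's generation into 3 shares of 40,500. Henrik takes 40,500. The 2 shares of the deceased (Svea and Ingrid) are combined into a pool of 81,000.
That pool (81,000) is divided at the grandchildren's generation equally among Odalys, Chioma, Qadir, Dayo, Declan, and Nkechi: 13,500 each.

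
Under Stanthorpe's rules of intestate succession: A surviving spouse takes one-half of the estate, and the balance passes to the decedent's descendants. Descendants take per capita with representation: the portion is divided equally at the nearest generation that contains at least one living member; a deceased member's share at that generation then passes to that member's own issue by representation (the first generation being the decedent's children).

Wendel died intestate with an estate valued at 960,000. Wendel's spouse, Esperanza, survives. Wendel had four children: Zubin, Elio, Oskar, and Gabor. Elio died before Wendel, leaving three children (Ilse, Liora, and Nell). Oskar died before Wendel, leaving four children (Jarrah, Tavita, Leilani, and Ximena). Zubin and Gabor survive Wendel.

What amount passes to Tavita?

Esperanza takes one-half of 960,000 = 480,000. The remaining 480,000 passes to the descendants.
The descendants' portion (480,000) is divided into 4 shares of 120,000: Zubin and Gabor each take 120,000; Elio's 120,000 share passes to Elio's issue; Oskar's 120,000 share passes to Oskar's issue.
Elio's share (120,000) is divided into 3 shares of 40,000: Ilse, Liora, and Nell each take 40,000.
Oskar's share (120,000) is divided into 4 shares of 30,000: Jarrah, Tavita, Leilani, and Ximena each take 30,000.

Tavita receives 30,000.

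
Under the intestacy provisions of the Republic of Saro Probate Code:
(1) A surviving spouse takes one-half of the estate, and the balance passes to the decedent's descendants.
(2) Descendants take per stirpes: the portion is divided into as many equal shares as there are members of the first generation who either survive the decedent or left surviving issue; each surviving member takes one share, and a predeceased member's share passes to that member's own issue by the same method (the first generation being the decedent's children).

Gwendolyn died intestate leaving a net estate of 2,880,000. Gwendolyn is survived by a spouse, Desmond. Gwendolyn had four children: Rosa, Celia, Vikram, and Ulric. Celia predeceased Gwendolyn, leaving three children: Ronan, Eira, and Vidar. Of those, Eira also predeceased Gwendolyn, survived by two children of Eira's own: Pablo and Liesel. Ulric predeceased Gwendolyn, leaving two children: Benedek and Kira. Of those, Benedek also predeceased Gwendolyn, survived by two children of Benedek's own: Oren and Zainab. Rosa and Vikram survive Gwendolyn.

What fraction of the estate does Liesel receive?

Liesel receives 1/48 of the estate.

Desmond takes one-half of 2,880,000 = 1,440,000. The remaining 1,440,000 passes to the descendants.
The descendants' portion (1,440,000) is divided into 4 shares of 360,000: Rosa and Vikram each take 360,000; Celia's 360,000 share passes to Celia's issue; Ulric's 360,000 share passes to Ulric's issue.
Celia's share (360,000) is divided into 3 shares of 120,000: Ronan and Vidar each take 120,000; Eira's 120,000 share passes to Eira's issue.
Eira's share (120,000) is divided into 2 shares of 60,000: Pablo and Liesel each take 60,000.
Ulric's share (360,000) is divided into 2 shares of 180,000: Kira takes 180,000; Benedek's 180,000 share passes to Benedek's issue.
Benedek's share (180,000) is divided into 2 shares of 90,000: Oren and Zainab each take 90,000.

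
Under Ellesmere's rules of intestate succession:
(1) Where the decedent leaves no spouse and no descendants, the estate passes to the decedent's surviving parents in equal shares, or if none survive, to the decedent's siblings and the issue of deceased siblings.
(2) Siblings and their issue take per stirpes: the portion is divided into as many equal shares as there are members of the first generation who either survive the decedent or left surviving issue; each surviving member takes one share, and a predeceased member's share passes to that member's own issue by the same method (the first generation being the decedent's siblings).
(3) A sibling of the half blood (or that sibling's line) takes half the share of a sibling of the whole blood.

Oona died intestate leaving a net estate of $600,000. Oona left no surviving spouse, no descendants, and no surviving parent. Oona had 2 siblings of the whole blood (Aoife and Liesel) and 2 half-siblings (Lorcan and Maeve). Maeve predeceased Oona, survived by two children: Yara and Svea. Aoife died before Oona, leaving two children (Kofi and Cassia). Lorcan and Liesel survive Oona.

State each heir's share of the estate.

Lorcan: $100,000; Yara: $50,000; Svea: $50,000; Kofi: $100,000; Cassia: $100,000; Liesel: $200,000

The entire $600,000 passes to the siblings and their issue.
Counting each half-blood sibling's line as half a unit, there are 3 units in $600,000, so one unit is $200,000. Whole-blood lines (Aoife and Liesel) take $200,000 each; half-blood lines (Lorcan and Maeve) take $100,000 each.
Maeve's share ($100,000) is divided into 2 shares of $50,000: Yara and Svea each take $50,000.
Aoife's share ($200,000) is divided into 2 shares of $100,000: Kofi and Cassia each take $100,000.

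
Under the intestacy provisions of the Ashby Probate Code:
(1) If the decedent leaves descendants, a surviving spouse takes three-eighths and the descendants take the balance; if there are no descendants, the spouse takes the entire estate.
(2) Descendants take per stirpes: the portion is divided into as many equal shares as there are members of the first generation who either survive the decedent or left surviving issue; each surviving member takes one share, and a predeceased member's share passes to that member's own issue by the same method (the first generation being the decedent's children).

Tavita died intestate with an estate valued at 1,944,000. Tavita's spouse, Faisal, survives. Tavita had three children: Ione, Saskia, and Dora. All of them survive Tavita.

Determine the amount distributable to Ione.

Faisal takes three-eighths of 1,944,000 = 729,000. The remaining 1,215,000 passes to the descendants.
The descendants' portion (1,215,000) is divided into 3 shares of 405,000: Ione, Saskia, and Dora each take 405,000.

Ione receives 405,000.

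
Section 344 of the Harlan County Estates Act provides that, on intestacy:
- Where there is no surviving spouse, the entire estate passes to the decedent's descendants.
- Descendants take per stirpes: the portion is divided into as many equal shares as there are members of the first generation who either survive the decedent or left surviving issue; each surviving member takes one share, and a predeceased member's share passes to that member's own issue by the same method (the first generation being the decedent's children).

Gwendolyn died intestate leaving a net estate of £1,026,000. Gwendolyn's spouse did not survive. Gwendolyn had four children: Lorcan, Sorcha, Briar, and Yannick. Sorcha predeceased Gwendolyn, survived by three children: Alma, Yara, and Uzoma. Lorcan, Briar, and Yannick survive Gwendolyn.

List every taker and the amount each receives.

The entire £1,026,000 passes to the descendants.
That amount (£1,026,000) is divided into 4 shares of £256,500: Lorcan, Briar, and Yannick each take £256,500; Sorcha's £256,500 share passes to Sorcha's issue.
Sorcha's share (£256,500) is divided into 3 shares of £85,500: Alma, Yara, and Uzoma each take £85,500.

Lorcan: £256,500; Alma: £85,500; Yara: £85,500; Uzoma: £85,500; Briar: £256,500; Yannick: £256,500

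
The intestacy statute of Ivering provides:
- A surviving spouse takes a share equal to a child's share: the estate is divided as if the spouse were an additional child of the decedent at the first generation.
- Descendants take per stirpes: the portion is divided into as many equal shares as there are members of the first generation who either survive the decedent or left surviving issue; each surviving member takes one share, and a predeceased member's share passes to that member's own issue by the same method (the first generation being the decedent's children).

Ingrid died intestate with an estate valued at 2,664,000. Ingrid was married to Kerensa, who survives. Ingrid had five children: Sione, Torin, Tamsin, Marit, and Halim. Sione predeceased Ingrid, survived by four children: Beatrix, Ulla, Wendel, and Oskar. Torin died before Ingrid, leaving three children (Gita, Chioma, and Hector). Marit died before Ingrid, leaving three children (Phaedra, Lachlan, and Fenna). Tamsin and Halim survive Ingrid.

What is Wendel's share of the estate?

The spouse counts as an additional share at the children's level, so there are 6 primary shares of 444,000. Kerensa takes one such share (444,000).
The children's combined portion (2,220,000) is divided into 5 shares of 444,000: Tamsin and Halim each take 444,000; Sione's 444,000 share passes to Sione's issue; Torin's 444,000 share passes to Torin's issue; Marit's 444,000 share passes to Marit's issue.
Sione's share (444,000) is divided into 4 shares of 111,000: Beatrix, Ulla, Wendel, and Oskar each take 111,000.
Torin's share (444,000) is divided into 3 shares of 148,000: Gita, Chioma, and Hector each take 148,000.
Marit's share (444,000) is divided into 3 shares of 148,000: Phaedra, Lachlan, and Fenna each take 148,000.

Wendel receives 111,000.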